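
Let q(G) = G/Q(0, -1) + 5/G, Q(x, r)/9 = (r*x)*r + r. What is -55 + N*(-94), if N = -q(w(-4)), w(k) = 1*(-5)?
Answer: -871/9 ≈ -96.778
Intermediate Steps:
w(k) = -5
Q(x, r) = 9*r + 9*x*r² (Q(x, r) = 9*((r*x)*r + r) = 9*(x*r² + r) = 9*(r + x*r²) = 9*r + 9*x*r²)
q(G) = 5/G - G/9 (q(G) = G/((9*(-1)*(1 - 1*0))) + 5/G = G/((9*(-1)*(1 + 0))) + 5/G = G/((9*(-1)*1)) + 5/G = G/(-9) + 5/G = G*(-⅑) + 5/G = -G/9 + 5/G = 5/G - G/9)
N = 4/9 (N = -(5/(-5) - ⅑*(-5)) = -(5*(-⅕) + 5/9) = -(-1 + 5/9) = -1*(-4/9) = 4/9 ≈ 0.44444)
-55 + N*(-94) = -55 + (4/9)*(-94) = -55 - 376/9 = -871/9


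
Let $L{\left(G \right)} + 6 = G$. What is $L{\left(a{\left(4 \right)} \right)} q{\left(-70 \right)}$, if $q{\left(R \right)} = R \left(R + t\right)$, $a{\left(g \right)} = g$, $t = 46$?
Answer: $-3360$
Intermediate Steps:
$L{\left(G \right)} = -6 + G$
$q{\left(R \right)} = R \left(46 + R\right)$ ($q{\left(R \right)} = R \left(R + 46\right) = R \left(46 + R\right)$)
$L{\left(a{\left(4 \right)} \right)} q{\left(-70 \right)} = \left(-6 + 4\right) \left(- 70 \left(46 - 70\right)\right) = - 2 \left(\left(-70\right) \left(-24\right)\right) = \left(-2\right) 1680 = -3360$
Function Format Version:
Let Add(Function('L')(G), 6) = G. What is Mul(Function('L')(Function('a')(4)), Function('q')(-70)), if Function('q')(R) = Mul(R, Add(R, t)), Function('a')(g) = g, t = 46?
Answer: -3360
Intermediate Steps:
Function('L')(G) = Add(-6, G)
Function('q')(R) = Mul(R, Add(46, R)) (Function('q')(R) = Mul(R, Add(R, 46)) = Mul(R, Add(46, R)))
Mul(Function('L')(Function('a')(4)), Function('q')(-70)) = Mul(Add(-6, 4), Mul(-70, Add(46, -70))) = Mul(-2, Mul(-70, -24)) = Mul(-2, 1680) = -3360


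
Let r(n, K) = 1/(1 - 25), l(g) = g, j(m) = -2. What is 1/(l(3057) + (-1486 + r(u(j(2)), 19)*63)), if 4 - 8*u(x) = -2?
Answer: 8/12547 ≈ 0.00063760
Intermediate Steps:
u(x) = ¾ (u(x) = ½ - ⅛*(-2) = ½ + ¼ = ¾)
r(n, K) = -1/24 (r(n, K) = 1/(-24) = -1/24)
1/(l(3057) + (-1486 + r(u(j(2)), 19)*63)) = 1/(3057 + (-1486 - 1/24*63)) = 1/(3057 + (-1486 - 21/8)) = 1/(3057 - 11909/8) = 1/(12547/8) = 8/12547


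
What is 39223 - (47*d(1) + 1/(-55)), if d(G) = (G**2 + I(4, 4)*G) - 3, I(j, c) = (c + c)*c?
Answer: 2079716/55 ≈ 37813.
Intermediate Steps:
I(j, c) = 2*c**2 (I(j, c) = (2*c)*c = 2*c**2)
d(G) = -3 + G**2 + 32*G (d(G) = (G**2 + (2*4**2)*G) - 3 = (G**2 + (2*16)*G) - 3 = (G**2 + 32*G) - 3 = -3 + G**2 + 32*G)
39223 - (47*d(1) + 1/(-55)) = 39223 - (47*(-3 + 1**2 + 32*1) + 1/(-55)) = 39223 - (47*(-3 + 1 + 32) - 1/55) = 39223 - (47*30 - 1/55) = 39223 - (1410 - 1/55) = 39223 - 1*77549/55 = 39223 - 77549/55 = 2079716/55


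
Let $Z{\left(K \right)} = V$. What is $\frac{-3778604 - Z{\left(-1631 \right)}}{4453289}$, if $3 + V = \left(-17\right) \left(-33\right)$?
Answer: $- \frac{3779162}{4453289} \approx -0.84862$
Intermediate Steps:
$V = 558$ ($V = -3 - -561 = -3 + 561 = 558$)
$Z{\left(K \right)} = 558$
$\frac{-3778604 - Z{\left(-1631 \right)}}{4453289} = \frac{-3778604 - 558}{4453289} = \left(-3778604 - 558\right) \frac{1}{4453289} = \left(-3779162\right) \frac{1}{4453289} = - \frac{3779162}{4453289}$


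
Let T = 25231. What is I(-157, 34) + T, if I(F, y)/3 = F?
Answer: 24760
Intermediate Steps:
I(F, y) = 3*F
I(-157, 34) + T = 3*(-157) + 25231 = -471 + 25231 = 24760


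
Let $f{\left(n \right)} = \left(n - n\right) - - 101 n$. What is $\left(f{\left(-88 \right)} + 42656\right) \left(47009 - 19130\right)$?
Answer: $941418072$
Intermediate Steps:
$f{\left(n \right)} = 101 n$ ($f{\left(n \right)} = 0 + 101 n = 101 n$)
$\left(f{\left(-88 \right)} + 42656\right) \left(47009 - 19130\right) = \left(101 \left(-88\right) + 42656\right) \left(47009 - 19130\right) = \left(-8888 + 42656\right) 27879 = 33768 \cdot 27879 = 941418072$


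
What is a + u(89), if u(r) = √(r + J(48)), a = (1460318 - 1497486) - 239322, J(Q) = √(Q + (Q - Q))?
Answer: -276490 + √(89 + 4*√3) ≈ -2.7648e+5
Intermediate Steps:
J(Q) = √Q (J(Q) = √(Q + 0) = √Q)
a = -276490 (a = -37168 - 239322 = -276490)
u(r) = √(r + 4*√3) (u(r) = √(r + √48) = √(r + 4*√3))
a + u(89) = -276490 + √(89 + 4*√3)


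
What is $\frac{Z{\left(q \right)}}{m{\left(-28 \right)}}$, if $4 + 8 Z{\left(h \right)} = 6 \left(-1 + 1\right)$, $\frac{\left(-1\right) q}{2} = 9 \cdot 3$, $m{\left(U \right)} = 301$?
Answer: $- \frac{1}{602} \approx -0.0016611$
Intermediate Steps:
$q = -54$ ($q = - 2 \cdot 9 \cdot 3 = \left(-2\right) 27 = -54$)
$Z{\left(h \right)} = - \frac{1}{2}$ ($Z{\left(h \right)} = - \frac{1}{2} + \frac{6 \left(-1 + 1\right)}{8} = - \frac{1}{2} + \frac{6 \cdot 0}{8} = - \frac{1}{2} + \frac{1}{8} \cdot 0 = - \frac{1}{2} + 0 = - \frac{1}{2}$)
$\frac{Z{\left(q \right)}}{m{\left(-28 \right)}} = - \frac{1}{2 \cdot 301} = \left(- \frac{1}{2}\right) \frac{1}{301} = - \frac{1}{602}$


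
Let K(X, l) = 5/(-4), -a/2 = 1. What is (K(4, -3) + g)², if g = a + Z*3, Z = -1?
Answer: 625/16 ≈ 39.063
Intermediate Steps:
a = -2 (a = -2*1 = -2)
K(X, l) = -5/4 (K(X, l) = 5*(-¼) = -5/4)
g = -5 (g = -2 - 1*3 = -2 - 3 = -5)
(K(4, -3) + g)² = (-5/4 - 5)² = (-25/4)² = 625/16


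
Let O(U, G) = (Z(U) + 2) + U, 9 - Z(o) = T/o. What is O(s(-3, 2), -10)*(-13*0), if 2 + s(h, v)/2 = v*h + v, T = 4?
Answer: 0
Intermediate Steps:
s(h, v) = -4 + 2*v + 2*h*v (s(h, v) = -4 + 2*(v*h + v) = -4 + 2*(h*v + v) = -4 + 2*(v + h*v) = -4 + (2*v + 2*h*v) = -4 + 2*v + 2*h*v)
Z(o) = 9 - 4/o
O(U, G) = 11 + U - 4/U (O(U, G) = ((9 - 4/U) + 2) + U = (11 - 4/U) + U = 11 + U - 4/U)
O(s(-3, 2), -10)*(-13*0) = (11 + (-4 + 2*2 + 2*(-3)*2) - 4/(-4 + 2*2 + 2*(-3)*2))*(-13*0) = (11 + (-4 + 4 - 12) - 4/(-4 + 4 - 12))*0 = (11 - 12 - 4/(-12))*0 = (11 - 12 - 4*(-1/12))*0 = (11 - 12 + ⅓)*0 = -⅔*0 = 0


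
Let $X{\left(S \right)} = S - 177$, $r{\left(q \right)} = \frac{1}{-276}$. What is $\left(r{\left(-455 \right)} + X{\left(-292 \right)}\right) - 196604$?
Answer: $- \frac{54392149}{276} \approx -1.9707 \cdot 10^{5}$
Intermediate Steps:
$r{\left(q \right)} = - \frac{1}{276}$
$X{\left(S \right)} = -177 + S$
$\left(r{\left(-455 \right)} + X{\left(-292 \right)}\right) - 196604 = \left(- \frac{1}{276} - 469\right) - 196604 = - \frac{129445}{276} - 196604 = - \frac{54392149}{276}$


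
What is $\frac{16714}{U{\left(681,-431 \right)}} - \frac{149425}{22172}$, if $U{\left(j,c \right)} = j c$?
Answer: $- \frac{44228463983}{6507725892} \approx -6.7963$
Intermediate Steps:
$U{\left(j,c \right)} = c j$
$\frac{16714}{U{\left(681,-431 \right)}} - \frac{149425}{22172} = \frac{16714}{\left(-431\right) 681} - \frac{149425}{22172} = \frac{16714}{-293511} - \frac{149425}{22172} = 16714 \left(- \frac{1}{293511}\right) - \frac{149425}{22172} = - \frac{16714}{293511} - \frac{149425}{22172} = - \frac{44228463983}{6507725892}$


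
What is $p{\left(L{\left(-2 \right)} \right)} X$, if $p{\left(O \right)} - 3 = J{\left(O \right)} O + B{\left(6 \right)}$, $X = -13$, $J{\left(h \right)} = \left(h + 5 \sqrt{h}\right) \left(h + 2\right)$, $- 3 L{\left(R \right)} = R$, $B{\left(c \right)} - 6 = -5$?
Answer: $- \frac{1820}{27} - \frac{1040 \sqrt{6}}{27} \approx -161.76$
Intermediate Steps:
$B{\left(c \right)} = 1$ ($B{\left(c \right)} = 6 - 5 = 1$)
$L{\left(R \right)} = - \frac{R}{3}$
$J{\left(h \right)} = \left(2 + h\right) \left(h + 5 \sqrt{h}\right)$ ($J{\left(h \right)} = \left(h + 5 \sqrt{h}\right) \left(2 + h\right) = \left(2 + h\right) \left(h + 5 \sqrt{h}\right)$)
$p{\left(O \right)} = 4 + O \left(O^{2} + 2 O + 5 O^{\frac{3}{2}} + 10 \sqrt{O}\right)$ ($p{\left(O \right)} = 3 + \left(\left(O^{2} + 2 O + 5 O^{\frac{3}{2}} + 10 \sqrt{O}\right) O + 1\right) = 3 + \left(O \left(O^{2} + 2 O + 5 O^{\frac{3}{2}} + 10 \sqrt{O}\right) + 1\right) = 3 + \left(1 + O \left(O^{2} + 2 O + 5 O^{\frac{3}{2}} + 10 \sqrt{O}\right)\right) = 4 + O \left(O^{2} + 2 O + 5 O^{\frac{3}{2}} + 10 \sqrt{O}\right)$)
$p{\left(L{\left(-2 \right)} \right)} X = \left(4 + \left(- \frac{1}{3}\right) \left(-2\right) \left(\left(\left(- \frac{1}{3}\right) \left(-2\right)\right)^{2} + 2 \left(\left(- \frac{1}{3}\right) \left(-2\right)\right) + 5 \left(\left(- \frac{1}{3}\right) \left(-2\right)\right)^{\frac{3}{2}} + 10 \sqrt{\left(- \frac{1}{3}\right) \left(-2\right)}\right)\right) \left(-13\right) = \left(4 + \frac{2 \left(\left(\frac{2}{3}\right)^{2} + 2 \cdot \frac{2}{3} + 5 \left(\frac{2}{3}\right)^{\frac{3}{2}} + 10 \sqrt{\frac{2}{3}}\right)}{3}\right) \left(-13\right) = \left(4 + \frac{2 \left(\frac{4}{9} + \frac{4}{3} + 5 \frac{2 \sqrt{6}}{9} + 10 \frac{\sqrt{6}}{3}\right)}{3}\right) \left(-13\right) = \left(4 + \frac{2 \left(\frac{4}{9} + \frac{4}{3} + \frac{10 \sqrt{6}}{9} + \frac{10 \sqrt{6}}{3}\right)}{3}\right) \left(-13\right) = \left(4 + \frac{2 \left(\frac{16}{9} + \frac{40 \sqrt{6}}{9}\right)}{3}\right) \left(-13\right) = \left(4 + \left(\frac{32}{27} + \frac{80 \sqrt{6}}{27}\right)\right) \left(-13\right) = \left(\frac{140}{27} + \frac{80 \sqrt{6}}{27}\right) \left(-13\right) = - \frac{1820}{27} - \frac{1040 \sqrt{6}}{27}$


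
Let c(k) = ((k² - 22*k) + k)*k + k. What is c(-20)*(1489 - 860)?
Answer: -10328180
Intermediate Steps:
c(k) = k + k*(k² - 21*k) (c(k) = (k² - 21*k)*k + k = k*(k² - 21*k) + k = k + k*(k² - 21*k))
c(-20)*(1489 - 860) = (-20*(1 + (-20)² - 21*(-20)))*(1489 - 860) = -20*(1 + 400 + 420)*629 = -20*821*629 = -16420*629 = -10328180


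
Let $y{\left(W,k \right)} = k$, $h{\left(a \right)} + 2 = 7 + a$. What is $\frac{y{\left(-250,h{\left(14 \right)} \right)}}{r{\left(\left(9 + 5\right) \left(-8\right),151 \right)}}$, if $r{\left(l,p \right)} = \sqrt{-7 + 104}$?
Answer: $\frac{19 \sqrt{97}}{97} \approx 1.9292$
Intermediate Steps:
$h{\left(a \right)} = 5 + a$ ($h{\left(a \right)} = -2 + \left(7 + a\right) = 5 + a$)
$r{\left(l,p \right)} = \sqrt{97}$
$\frac{y{\left(-250,h{\left(14 \right)} \right)}}{r{\left(\left(9 + 5\right) \left(-8\right),151 \right)}} = \frac{5 + 14}{\sqrt{97}} = 19 \frac{\sqrt{97}}{97} = \frac{19 \sqrt{97}}{97}$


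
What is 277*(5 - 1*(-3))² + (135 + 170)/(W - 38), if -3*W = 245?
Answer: 6363437/359 ≈ 17725.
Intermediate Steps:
W = -245/3 (W = -⅓*245 = -245/3 ≈ -81.667)
277*(5 - 1*(-3))² + (135 + 170)/(W - 38) = 277*(5 - 1*(-3))² + (135 + 170)/(-245/3 - 38) = 277*(5 + 3)² + 305/(-359/3) = 277*8² + 305*(-3/359) = 277*64 - 915/359 = 17728 - 915/359 = 6363437/359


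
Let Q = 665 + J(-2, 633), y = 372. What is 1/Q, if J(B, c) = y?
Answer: 1/1037 ≈ 0.00096432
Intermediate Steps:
J(B, c) = 372
Q = 1037 (Q = 665 + 372 = 1037)
1/Q = 1/1037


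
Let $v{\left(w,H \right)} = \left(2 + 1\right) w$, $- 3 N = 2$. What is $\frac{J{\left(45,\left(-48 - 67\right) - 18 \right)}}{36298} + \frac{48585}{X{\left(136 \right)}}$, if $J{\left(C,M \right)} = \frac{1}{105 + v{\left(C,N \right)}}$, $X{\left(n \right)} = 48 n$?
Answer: $\frac{4408845893}{592383360} \approx 7.4426$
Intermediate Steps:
$N = - \frac{2}{3}$ ($N = \left(- \frac{1}{3}\right) 2 = - \frac{2}{3} \approx -0.66667$)
$v{\left(w,H \right)} = 3 w$
$J{\left(C,M \right)} = \frac{1}{105 + 3 C}$
$\frac{J{\left(45,\left(-48 - 67\right) - 18 \right)}}{36298} + \frac{48585}{X{\left(136 \right)}} = \frac{\frac{1}{3} \frac{1}{35 + 45}}{36298} + \frac{48585}{48 \cdot 136} = \frac{1}{3 \cdot 80} \cdot \frac{1}{36298} + \frac{48585}{6528} = \frac{1}{3} \cdot \frac{1}{80} \cdot \frac{1}{36298} + 48585 \cdot \frac{1}{6528} = \frac{1}{240} \cdot \frac{1}{36298} + \frac{16195}{2176} = \frac{1}{8711520} + \frac{16195}{2176} = \frac{4408845893}{592383360}$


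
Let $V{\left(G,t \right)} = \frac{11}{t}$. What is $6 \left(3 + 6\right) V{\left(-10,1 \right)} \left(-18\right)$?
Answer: $-10692$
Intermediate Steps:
$6 \left(3 + 6\right) V{\left(-10,1 \right)} \left(-18\right) = 6 \left(3 + 6\right) \frac{11}{1} \left(-18\right) = 6 \cdot 9 \cdot 11 \cdot 1 \left(-18\right) = 54 \cdot 11 \left(-18\right) = 594 \left(-18\right) = -10692$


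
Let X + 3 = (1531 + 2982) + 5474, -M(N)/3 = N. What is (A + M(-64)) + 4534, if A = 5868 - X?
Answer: 610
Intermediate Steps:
M(N) = -3*N
X = 9984 (X = -3 + ((1531 + 2982) + 5474) = -3 + (4513 + 5474) = -3 + 9987 = 9984)
A = -4116 (A = 5868 - 1*9984 = 5868 - 9984 = -4116)
(A + M(-64)) + 4534 = (-4116 - 3*(-64)) + 4534 = (-4116 + 192) + 4534 = -3924 + 4534 = 610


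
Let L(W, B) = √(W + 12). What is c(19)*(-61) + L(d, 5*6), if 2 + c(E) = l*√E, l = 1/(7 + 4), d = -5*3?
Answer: 122 - 61*√19/11 + I*√3 ≈ 97.828 + 1.732*I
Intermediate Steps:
d = -15
L(W, B) = √(12 + W)
l = 1/11 ≈ 0.090909
c(E) = -2 + √E/11
c(19)*(-61) + L(d, 5*6) = (-2 + √19/11)*(-61) + √(12 - 15) = (122 - 61*√19/11) + √(-3) = (122 - 61*√19/11) + I*√3 = 122 - 61*√19/11 + I*√3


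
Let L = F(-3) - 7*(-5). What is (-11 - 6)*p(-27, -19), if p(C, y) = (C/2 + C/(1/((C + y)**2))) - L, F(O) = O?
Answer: 1944035/2 ≈ 9.7202e+5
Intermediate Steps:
L = 32 (L = -3 - 7*(-5) = -3 - 1*(-35) = -3 + 35 = 32)
p(C, y) = -32 + C/2 + C*(C + y)**2 (p(C, y) = (C/2 + C/(1/((C + y)**2))) - 1*32 = (C*(1/2) + C/((C + y)**(-2))) - 32 = (C/2 + C*(C + y)**2) - 32 = -32 + C/2 + C*(C + y)**2)
(-11 - 6)*p(-27, -19) = (-11 - 6)*(-32 + (1/2)*(-27) - 27*(-27 - 19)**2) = -17*(-32 - 27/2 - 27*(-46)**2) = -17*(-32 - 27/2 - 27*2116) = -17*(-32 - 27/2 - 57132) = -17*(-114355/2) = 1944035/2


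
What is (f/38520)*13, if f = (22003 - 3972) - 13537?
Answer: 91/60 ≈ 1.5167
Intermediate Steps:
f = 4494 (f = 18031 - 13537 = 4494)
(f/38520)*13 = (4494/38520)*13 = (4494*(1/38520))*13 = (7/60)*13 = 91/60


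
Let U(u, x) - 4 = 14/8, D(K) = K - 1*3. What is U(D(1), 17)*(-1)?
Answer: -23/4 ≈ -5.7500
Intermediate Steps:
D(K) = -3 + K (D(K) = K - 3 = -3 + K)
U(u, x) = 23/4 (U(u, x) = 4 + 14/8 = 4 + 14*(1/8) = 4 + 7/4 = 23/4)
U(D(1), 17)*(-1) = (23/4)*(-1) = -23/4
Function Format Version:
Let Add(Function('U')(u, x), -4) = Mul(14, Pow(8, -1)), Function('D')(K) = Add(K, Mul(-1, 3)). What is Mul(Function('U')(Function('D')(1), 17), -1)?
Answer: Rational(-23, 4) ≈ -5.7500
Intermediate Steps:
Function('D')(K) = Add(-3, K) (Function('D')(K) = Add(K, -3) = Add(-3, K))
Function('U')(u, x) = Rational(23, 4) (Function('U')(u, x) = Add(4, Mul(14, Pow(8, -1))) = Add(4, Mul(14, Rational(1, 8))) = Add(4, Rational(7, 4)) = Rational(23, 4))
Mul(Function('U')(Function('D')(1), 17), -1) = Mul(Rational(23, 4), -1) = Rational(-23, 4)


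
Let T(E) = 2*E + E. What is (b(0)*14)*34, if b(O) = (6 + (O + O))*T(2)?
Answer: 17136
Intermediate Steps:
T(E) = 3*E
b(O) = 36 + 12*O (b(O) = (6 + (O + O))*(3*2) = (6 + 2*O)*6 = 36 + 12*O)
(b(0)*14)*34 = ((36 + 12*0)*14)*34 = ((36 + 0)*14)*34 = (36*14)*34 = 504*34 = 17136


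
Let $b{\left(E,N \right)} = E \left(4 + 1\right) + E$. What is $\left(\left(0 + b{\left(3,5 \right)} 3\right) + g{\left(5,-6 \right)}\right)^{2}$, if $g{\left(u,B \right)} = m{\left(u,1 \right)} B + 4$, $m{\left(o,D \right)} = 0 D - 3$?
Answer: $5776$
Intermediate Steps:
$m{\left(o,D \right)} = -3$ ($m{\left(o,D \right)} = 0 - 3 = -3$)
$g{\left(u,B \right)} = 4 - 3 B$ ($g{\left(u,B \right)} = - 3 B + 4 = 4 - 3 B$)
$b{\left(E,N \right)} = 6 E$ ($b{\left(E,N \right)} = E 5 + E = 5 E + E = 6 E$)
$\left(\left(0 + b{\left(3,5 \right)} 3\right) + g{\left(5,-6 \right)}\right)^{2} = \left(\left(0 + 6 \cdot 3 \cdot 3\right) + \left(4 - -18\right)\right)^{2} = \left(\left(0 + 18 \cdot 3\right) + \left(4 + 18\right)\right)^{2} = \left(\left(0 + 54\right) + 22\right)^{2} = \left(54 + 22\right)^{2} = 76^{2} = 5776$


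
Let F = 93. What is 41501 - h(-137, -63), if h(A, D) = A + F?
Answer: 41545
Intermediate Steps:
h(A, D) = 93 + A (h(A, D) = A + 93 = 93 + A)
41501 - h(-137, -63) = 41501 - (93 - 137) = 41501 - 1*(-44) = 41501 + 44 = 41545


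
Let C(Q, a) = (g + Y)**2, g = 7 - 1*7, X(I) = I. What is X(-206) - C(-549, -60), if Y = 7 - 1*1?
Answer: -242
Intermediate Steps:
Y = 6 (Y = 7 - 1 = 6)
g = 0 (g = 7 - 7 = 0)
C(Q, a) = 36 (C(Q, a) = (0 + 6)**2 = 6**2 = 36)
X(-206) - C(-549, -60) = -206 - 1*36 = -206 - 36 = -242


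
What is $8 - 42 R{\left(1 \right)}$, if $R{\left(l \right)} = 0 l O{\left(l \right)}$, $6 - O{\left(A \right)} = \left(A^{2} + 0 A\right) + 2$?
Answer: $8$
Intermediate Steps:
$O{\left(A \right)} = 4 - A^{2}$ ($O{\left(A \right)} = 6 - \left(\left(A^{2} + 0 A\right) + 2\right) = 6 - \left(\left(A^{2} + 0\right) + 2\right) = 6 - \left(A^{2} + 2\right) = 6 - \left(2 + A^{2}\right) = 4 - A^{2}$)
$R{\left(l \right)} = 0$ ($R{\left(l \right)} = 0 l \left(4 - l^{2}\right) = 0 \left(4 - l^{2}\right) = 0$)
$8 - 42 R{\left(1 \right)} = 8 - 0 = 8 + 0 = 8$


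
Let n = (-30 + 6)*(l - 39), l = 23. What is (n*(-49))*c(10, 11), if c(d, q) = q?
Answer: -206976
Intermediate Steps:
n = 384 (n = (-30 + 6)*(23 - 39) = -24*(-16) = 384)
(n*(-49))*c(10, 11) = (384*(-49))*11 = -18816*11 = -206976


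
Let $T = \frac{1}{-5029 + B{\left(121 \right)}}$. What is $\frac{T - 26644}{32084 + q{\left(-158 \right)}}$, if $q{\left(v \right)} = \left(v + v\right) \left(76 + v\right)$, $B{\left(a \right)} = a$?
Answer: $- \frac{130768753}{284644368} \approx -0.45941$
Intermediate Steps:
$T = - \frac{1}{4908}$ ($T = \frac{1}{-5029 + 121} = \frac{1}{-4908} = - \frac{1}{4908} \approx -0.00020375$)
$q{\left(v \right)} = 2 v \left(76 + v\right)$
$\frac{T - 26644}{32084 + q{\left(-158 \right)}} = \frac{- \frac{1}{4908} - 26644}{32084 + 2 \left(-158\right) \left(76 - 158\right)} = - \frac{130768753}{4908 \left(32084 + 2 \left(-158\right) \left(-82\right)\right)} = - \frac{130768753}{4908 \left(32084 + 25912\right)} = - \frac{130768753}{4908 \cdot 57996} = \left(- \frac{130768753}{4908}\right) \frac{1}{57996} = - \frac{130768753}{284644368}$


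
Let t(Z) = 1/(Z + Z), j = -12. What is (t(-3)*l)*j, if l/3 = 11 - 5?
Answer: 36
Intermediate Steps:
t(Z) = 1/(2*Z)
l = 18 (l = 3*(11 - 5) = 3*6 = 18)
(t(-3)*l)*j = (((1/2)/(-3))*18)*(-12) = (((1/2)*(-1/3))*18)*(-12) = -1/6*18*(-12) = -3*(-12) = 36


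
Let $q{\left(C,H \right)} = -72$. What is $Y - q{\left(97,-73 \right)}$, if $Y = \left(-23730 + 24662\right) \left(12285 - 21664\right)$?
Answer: $-8741156$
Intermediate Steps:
$Y = -8741228$ ($Y = 932 \left(-9379\right) = -8741228$)
$Y - q{\left(97,-73 \right)} = -8741228 - -72 = -8741228 + 72 = -8741156$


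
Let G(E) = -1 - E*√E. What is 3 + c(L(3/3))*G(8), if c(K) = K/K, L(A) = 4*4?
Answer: 2 - 16*√2 ≈ -20.627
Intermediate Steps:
L(A) = 16
c(K) = 1
G(E) = -1 - E^(3/2)
3 + c(L(3/3))*G(8) = 3 + 1*(-1 - 8^(3/2)) = 3 + 1*(-1 - 16*√2) = 3 + (-1 - 16*√2) = 2 - 16*√2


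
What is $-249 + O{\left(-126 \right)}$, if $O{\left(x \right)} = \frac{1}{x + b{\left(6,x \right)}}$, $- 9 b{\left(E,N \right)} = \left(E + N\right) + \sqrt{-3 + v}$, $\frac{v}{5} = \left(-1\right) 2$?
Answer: $\frac{3 \left(- 83 \sqrt{13} + 84165 i\right)}{\sqrt{13} - 1014 i} \approx -249.01 + 3.1559 \cdot 10^{-5} i$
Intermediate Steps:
$v = -10$ ($v = 5 \left(\left(-1\right) 2\right) = 5 \left(-2\right) = -10$)
$b{\left(E,N \right)} = - \frac{E}{9} - \frac{N}{9} - \frac{i \sqrt{13}}{9}$ ($b{\left(E,N \right)} = - \frac{\left(E + N\right) + \sqrt{-3 - 10}}{9} = - \frac{\left(E + N\right) + \sqrt{-13}}{9} = - \frac{\left(E + N\right) + i \sqrt{13}}{9} = - \frac{E + N + i \sqrt{13}}{9} = - \frac{E}{9} - \frac{N}{9} - \frac{i \sqrt{13}}{9}$)
$O{\left(x \right)} = \frac{1}{- \frac{2}{3} + \frac{8 x}{9} - \frac{i \sqrt{13}}{9}}$ ($O{\left(x \right)} = \frac{1}{x - \left(\frac{2}{3} + \frac{x}{9} + \frac{i \sqrt{13}}{9}\right)} = \frac{1}{- \frac{2}{3} + \frac{8 x}{9} - \frac{i \sqrt{13}}{9}}$)
$-249 + O{\left(-126 \right)} = -249 + \frac{9}{-6 + 8 \left(-126\right) - i \sqrt{13}} = -249 + \frac{9}{-6 - 1008 - i \sqrt{13}} = -249 + \frac{9}{-1014 - i \sqrt{13}}$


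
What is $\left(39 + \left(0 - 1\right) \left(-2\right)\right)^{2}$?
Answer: $1681$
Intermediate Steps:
$\left(39 + \left(0 - 1\right) \left(-2\right)\right)^{2} = \left(39 - -2\right)^{2} = \left(39 + 2\right)^{2} = 41^{2} = 1681$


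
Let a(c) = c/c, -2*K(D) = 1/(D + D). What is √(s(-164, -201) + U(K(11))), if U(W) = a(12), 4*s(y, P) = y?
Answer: 2*I*√10 ≈ 6.3246*I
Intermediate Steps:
K(D) = -1/(4*D) (K(D) = -1/(2*(D + D)) = -1/(2*D)/2 = -1/(4*D))
s(y, P) = y/4
a(c) = 1
U(W) = 1
√(s(-164, -201) + U(K(11))) = √((¼)*(-164) + 1) = √(-41 + 1) = √(-40) = 2*I*√10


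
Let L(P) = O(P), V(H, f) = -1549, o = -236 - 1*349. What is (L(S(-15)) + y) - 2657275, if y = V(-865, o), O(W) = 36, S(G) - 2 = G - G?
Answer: -2658788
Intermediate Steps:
S(G) = 2 (S(G) = 2 + (G - G) = 2 + 0 = 2)
o = -585 (o = -236 - 349 = -585)
y = -1549
L(P) = 36
(L(S(-15)) + y) - 2657275 = (36 - 1549) - 2657275 = -1513 - 2657275 = -2658788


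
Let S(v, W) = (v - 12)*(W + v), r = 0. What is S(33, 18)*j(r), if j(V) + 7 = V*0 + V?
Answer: -7497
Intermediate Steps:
S(v, W) = (-12 + v)*(W + v)
j(V) = -7 + V (j(V) = -7 + (V*0 + V) = -7 + (0 + V) = -7 + V)
S(33, 18)*j(r) = (33² - 12*18 - 12*33 + 18*33)*(-7 + 0) = (1089 - 216 - 396 + 594)*(-7) = 1071*(-7) = -7497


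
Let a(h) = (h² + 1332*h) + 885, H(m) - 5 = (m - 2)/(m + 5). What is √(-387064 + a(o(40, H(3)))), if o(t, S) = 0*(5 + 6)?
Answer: I*√386179 ≈ 621.43*I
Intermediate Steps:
H(m) = 5 + (-2 + m)/(5 + m) (H(m) = 5 + (m - 2)/(m + 5) = 5 + (-2 + m)/(5 + m))
o(t, S) = 0 (o(t, S) = 0*11 = 0)
a(h) = 885 + h² + 1332*h
√(-387064 + a(o(40, H(3)))) = √(-387064 + (885 + 0² + 1332*0)) = √(-387064 + (885 + 0 + 0)) = √(-387064 + 885) = √(-386179) = I*√386179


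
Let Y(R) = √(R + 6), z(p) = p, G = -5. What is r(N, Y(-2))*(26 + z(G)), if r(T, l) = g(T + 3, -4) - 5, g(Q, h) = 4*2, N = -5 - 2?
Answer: 63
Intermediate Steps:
Y(R) = √(6 + R)
N = -7
g(Q, h) = 8
r(T, l) = 3 (r(T, l) = 8 - 5 = 3)
r(N, Y(-2))*(26 + z(G)) = 3*(26 - 5) = 3*21 = 63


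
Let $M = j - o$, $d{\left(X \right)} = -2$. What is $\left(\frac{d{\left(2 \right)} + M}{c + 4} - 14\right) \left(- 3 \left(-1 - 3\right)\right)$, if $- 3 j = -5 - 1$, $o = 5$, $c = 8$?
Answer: $-173$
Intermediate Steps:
$j = 2$ ($j = - \frac{-5 - 1}{3} = \left(- \frac{1}{3}\right) \left(-6\right) = 2$)
$M = -3$ ($M = 2 - 5 = -3$)
$\left(\frac{d{\left(2 \right)} + M}{c + 4} - 14\right) \left(- 3 \left(-1 - 3\right)\right) = \left(\frac{-2 - 3}{8 + 4} - 14\right) \left(- 3 \left(-1 - 3\right)\right) = \left(- \frac{5}{12} - 14\right) \left(\left(-3\right) \left(-4\right)\right) = \left(\left(-5\right) \frac{1}{12} - 14\right) 12 = \left(- \frac{5}{12} - 14\right) 12 = \left(- \frac{173}{12}\right) 12 = -173$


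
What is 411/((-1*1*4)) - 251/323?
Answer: -133757/1292 ≈ -103.53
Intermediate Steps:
411/((-1*1*4)) - 251/323 = 411/((-1*4)) - 251*1/323 = 411/(-4) - 251/323 = 411*(-1/4) - 251/323 = -411/4 - 251/323 = -133757/1292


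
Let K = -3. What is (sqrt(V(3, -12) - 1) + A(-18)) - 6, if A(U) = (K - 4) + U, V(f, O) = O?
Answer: -31 + I*sqrt(13) ≈ -31.0 + 3.6056*I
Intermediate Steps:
A(U) = -7 + U (A(U) = (-3 - 4) + U = -7 + U)
(sqrt(V(3, -12) - 1) + A(-18)) - 6 = (sqrt(-12 - 1) + (-7 - 18)) - 6 = (sqrt(-13) - 25) - 6 = (I*sqrt(13) - 25) - 6 = (-25 + I*sqrt(13)) - 6 = -31 + I*sqrt(13)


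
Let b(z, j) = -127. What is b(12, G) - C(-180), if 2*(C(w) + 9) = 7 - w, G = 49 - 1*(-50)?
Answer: -423/2 ≈ -211.50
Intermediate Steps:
G = 99 (G = 49 + 50 = 99)
C(w) = -11/2 - w/2 (C(w) = -9 + (7 - w)/2 = -9 + (7/2 - w/2) = -11/2 - w/2)
b(12, G) - C(-180) = -127 - (-11/2 - 1/2*(-180)) = -127 - (-11/2 + 90) = -127 - 1*169/2 = -127 - 169/2 = -423/2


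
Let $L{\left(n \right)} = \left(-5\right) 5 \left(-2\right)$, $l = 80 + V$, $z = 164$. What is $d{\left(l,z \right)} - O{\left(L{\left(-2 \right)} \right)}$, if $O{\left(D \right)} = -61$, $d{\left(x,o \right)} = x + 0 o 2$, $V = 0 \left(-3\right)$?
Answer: $141$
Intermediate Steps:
$V = 0$
$l = 80$ ($l = 80 + 0 = 80$)
$L{\left(n \right)} = 50$ ($L{\left(n \right)} = \left(-25\right) \left(-2\right) = 50$)
$d{\left(x,o \right)} = x$ ($d{\left(x,o \right)} = x + 0 \cdot 2 o = x + 0 = x$)
$d{\left(l,z \right)} - O{\left(L{\left(-2 \right)} \right)} = 80 - -61 = 80 + 61 = 141$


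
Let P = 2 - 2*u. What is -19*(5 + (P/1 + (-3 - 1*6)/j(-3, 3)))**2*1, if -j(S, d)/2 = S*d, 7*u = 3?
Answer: -118579/196 ≈ -605.00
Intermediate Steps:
u = 3/7 (u = (1/7)*3 = 3/7 ≈ 0.42857)
P = 8/7 (P = 2 - 2*3/7 = 2 - 6/7 = 8/7 ≈ 1.1429)
j(S, d) = -2*S*d
-19*(5 + (P/1 + (-3 - 1*6)/j(-3, 3)))**2*1 = -19*(5 + ((8/7)/1 + (-3 - 1*6)/((-2*(-3)*3))))**2*1 = -19*(5 + ((8/7)*1 + (-3 - 6)/18))**2*1 = -19*(5 + (8/7 - 9*1/18))**2*1 = -19*(5 + (8/7 - 1/2))**2*1 = -19*(5 + 9/14)**2*1 = -19*(79/14)**2*1 = -19*6241/196*1 = -118579/196*1 = -118579/196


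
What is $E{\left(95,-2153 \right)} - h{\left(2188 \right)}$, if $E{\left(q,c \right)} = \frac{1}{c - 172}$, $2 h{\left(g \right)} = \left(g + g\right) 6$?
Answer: $- \frac{30522601}{2325} \approx -13128.0$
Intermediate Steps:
$h{\left(g \right)} = 6 g$ ($h{\left(g \right)} = \frac{\left(g + g\right) 6}{2} = \frac{2 g 6}{2} = \frac{12 g}{2} = 6 g$)
$E{\left(q,c \right)} = \frac{1}{-172 + c}$
$E{\left(95,-2153 \right)} - h{\left(2188 \right)} = \frac{1}{-172 - 2153} - 6 \cdot 2188 = \frac{1}{-2325} - 13128 = - \frac{1}{2325} - 13128 = - \frac{30522601}{2325}$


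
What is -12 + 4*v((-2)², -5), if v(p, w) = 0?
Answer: -12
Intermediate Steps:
-12 + 4*v((-2)², -5) = -12 + 4*0 = -12 + 0 = -12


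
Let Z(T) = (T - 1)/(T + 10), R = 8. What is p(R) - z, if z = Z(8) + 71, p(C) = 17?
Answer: -979/18 ≈ -54.389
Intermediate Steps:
Z(T) = (-1 + T)/(10 + T)
z = 1285/18 (z = (-1 + 8)/(10 + 8) + 71 = 7/18 + 71 = 1285/18 ≈ 71.389)
p(R) - z = 17 - 1*1285/18 = 17 - 1285/18 = -979/18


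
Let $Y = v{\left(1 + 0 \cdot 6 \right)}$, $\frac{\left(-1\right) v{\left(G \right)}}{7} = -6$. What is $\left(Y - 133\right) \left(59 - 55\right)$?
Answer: $-364$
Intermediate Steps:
$v{\left(G \right)} = 42$ ($v{\left(G \right)} = \left(-7\right) \left(-6\right) = 42$)
$Y = 42$
$\left(Y - 133\right) \left(59 - 55\right) = \left(42 - 133\right) \left(59 - 55\right) = \left(-91\right) 4 = -364$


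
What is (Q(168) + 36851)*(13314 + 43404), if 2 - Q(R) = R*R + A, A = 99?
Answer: 483804540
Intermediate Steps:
Q(R) = -97 - R² (Q(R) = 2 - (R*R + 99) = 2 - (R² + 99) = 2 - (99 + R²) = 2 + (-99 - R²) = -97 - R²)
(Q(168) + 36851)*(13314 + 43404) = ((-97 - 1*168²) + 36851)*(13314 + 43404) = ((-97 - 1*28224) + 36851)*56718 = ((-97 - 28224) + 36851)*56718 = (-28321 + 36851)*56718 = 8530*56718 = 483804540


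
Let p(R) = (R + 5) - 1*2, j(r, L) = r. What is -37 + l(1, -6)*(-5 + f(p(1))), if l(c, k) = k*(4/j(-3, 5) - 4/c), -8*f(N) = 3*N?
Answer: -245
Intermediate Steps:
p(R) = 3 + R (p(R) = (5 + R) - 2 = 3 + R)
f(N) = -3*N/8
l(c, k) = k*(-4/3 - 4/c) (l(c, k) = k*(4/(-3) - 4/c) = k*(4*(-⅓) - 4/c) = k*(-4/3 - 4/c))
-37 + l(1, -6)*(-5 + f(p(1))) = -37 + ((4/3)*(-6)*(-3 - 1*1)/1)*(-5 - 3*(3 + 1)/8) = -37 + ((4/3)*(-6)*1*(-3 - 1))*(-5 - 3/8*4) = -37 + ((4/3)*(-6)*1*(-4))*(-5 - 3/2) = -37 + 32*(-13/2) = -37 - 208 = -245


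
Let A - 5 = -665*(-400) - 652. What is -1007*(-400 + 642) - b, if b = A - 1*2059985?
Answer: 1550938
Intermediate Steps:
A = 265353 (A = 5 + (-665*(-400) - 652) = 5 + (266000 - 652) = 5 + 265348 = 265353)
b = -1794632 (b = 265353 - 1*2059985 = 265353 - 2059985 = -1794632)
-1007*(-400 + 642) - b = -1007*(-400 + 642) - 1*(-1794632) = -1007*242 + 1794632 = -243694 + 1794632 = 1550938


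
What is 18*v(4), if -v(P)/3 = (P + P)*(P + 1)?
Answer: -2160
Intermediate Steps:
v(P) = -6*P*(1 + P) (v(P) = -3*(P + P)*(P + 1) = -3*2*P*(1 + P) = -6*P*(1 + P))
18*v(4) = 18*(-6*4*(1 + 4)) = 18*(-6*4*5) = 18*(-120) = -2160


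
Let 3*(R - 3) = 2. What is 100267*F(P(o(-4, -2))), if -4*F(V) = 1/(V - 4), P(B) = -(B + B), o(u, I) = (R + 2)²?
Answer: 902403/2456 ≈ 367.43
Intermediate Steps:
R = 11/3 (R = 3 + (⅓)*2 = 3 + ⅔ = 11/3 ≈ 3.6667)
o(u, I) = 289/9 (o(u, I) = (11/3 + 2)² = (17/3)² = 289/9)
P(B) = -2*B
F(V) = -1/(4*(-4 + V)) (F(V) = -1/(4*(V - 4)) = -1/(4*(-4 + V)))
100267*F(P(o(-4, -2))) = 100267*(-1/(-16 + 4*(-2*289/9))) = 100267*(-1/(-16 + 4*(-578/9))) = 100267*(-1/(-16 - 2312/9)) = 100267*(-1/(-2456/9)) = 100267*(-1*(-9/2456)) = 100267*(9/2456) = 902403/2456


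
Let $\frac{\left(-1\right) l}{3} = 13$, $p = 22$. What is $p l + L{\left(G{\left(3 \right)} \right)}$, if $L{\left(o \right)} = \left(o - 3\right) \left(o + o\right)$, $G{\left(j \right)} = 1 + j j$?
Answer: $-718$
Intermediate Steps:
$G{\left(j \right)} = 1 + j^{2}$
$l = -39$ ($l = \left(-3\right) 13 = -39$)
$L{\left(o \right)} = 2 o \left(-3 + o\right)$ ($L{\left(o \right)} = \left(-3 + o\right) 2 o = 2 o \left(-3 + o\right)$)
$p l + L{\left(G{\left(3 \right)} \right)} = 22 \left(-39\right) + 2 \left(1 + 3^{2}\right) \left(-3 + \left(1 + 3^{2}\right)\right) = -858 + 2 \left(1 + 9\right) \left(-3 + \left(1 + 9\right)\right) = -858 + 2 \cdot 10 \left(-3 + 10\right) = -858 + 2 \cdot 10 \cdot 7 = -858 + 140 = -718$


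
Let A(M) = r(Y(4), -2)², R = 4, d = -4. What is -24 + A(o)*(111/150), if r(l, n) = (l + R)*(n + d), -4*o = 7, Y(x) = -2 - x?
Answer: 2064/25 ≈ 82.560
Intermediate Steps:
o = -7/4 (o = -¼*7 = -7/4 ≈ -1.7500)
r(l, n) = (-4 + n)*(4 + l) (r(l, n) = (l + 4)*(n - 4) = (4 + l)*(-4 + n) = (-4 + n)*(4 + l))
A(M) = 144 (A(M) = (-16 - 4*(-2 - 1*4) + 4*(-2) + (-2 - 1*4)*(-2))² = (-16 - 4*(-2 - 4) - 8 + (-2 - 4)*(-2))² = (-16 - 4*(-6) - 8 - 6*(-2))² = (-16 + 24 - 8 + 12)² = 12² = 144)
-24 + A(o)*(111/150) = -24 + 144*(111/150) = -24 + 144*(111*(1/150)) = -24 + 144*(37/50) = -24 + 2664/25 = 2064/25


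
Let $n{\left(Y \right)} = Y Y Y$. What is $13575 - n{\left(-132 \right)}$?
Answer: $2313543$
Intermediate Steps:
$n{\left(Y \right)} = Y^{3}$ ($n{\left(Y \right)} = Y^{2} Y = Y^{3}$)
$13575 - n{\left(-132 \right)} = 13575 - \left(-132\right)^{3} = 13575 - -2299968 = 13575 + 2299968 = 2313543$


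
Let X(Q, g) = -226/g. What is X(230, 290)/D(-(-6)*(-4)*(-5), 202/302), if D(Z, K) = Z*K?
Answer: -17063/1757400 ≈ -0.0097092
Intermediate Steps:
D(Z, K) = K*Z
X(230, 290)/D(-(-6)*(-4)*(-5), 202/302) = (-226/290)/(((202/302)*(-(-6)*(-4)*(-5)))) = (-226*1/290)/(((202*(1/302))*(-6*4*(-5)))) = -113/(145*(101*(-24*(-5))/151)) = -113/(145*((101/151)*120)) = -113/(145*12120/151) = -113/145*151/12120 = -17063/1757400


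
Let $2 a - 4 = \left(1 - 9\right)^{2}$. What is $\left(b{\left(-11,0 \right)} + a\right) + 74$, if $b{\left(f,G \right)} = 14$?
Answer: $122$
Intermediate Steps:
$a = 34$ ($a = 2 + \frac{\left(1 - 9\right)^{2}}{2} = 2 + \frac{\left(-8\right)^{2}}{2} = 2 + \frac{1}{2} \cdot 64 = 2 + 32 = 34$)
$\left(b{\left(-11,0 \right)} + a\right) + 74 = \left(14 + 34\right) + 74 = 48 + 74 = 122$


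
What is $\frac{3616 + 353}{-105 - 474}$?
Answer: $- \frac{1323}{193} \approx -6.8549$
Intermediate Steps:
$\frac{3616 + 353}{-105 - 474} = \frac{3969}{-579} = 3969 \left(- \frac{1}{579}\right) = - \frac{1323}{193}$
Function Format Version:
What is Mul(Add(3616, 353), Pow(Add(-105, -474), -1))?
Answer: Rational(-1323, 193) ≈ -6.8549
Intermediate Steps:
Mul(Add(3616, 353), Pow(Add(-105, -474), -1)) = Mul(3969, Pow(-579, -1)) = Mul(3969, Rational(-1, 579)) = Rational(-1323, 193)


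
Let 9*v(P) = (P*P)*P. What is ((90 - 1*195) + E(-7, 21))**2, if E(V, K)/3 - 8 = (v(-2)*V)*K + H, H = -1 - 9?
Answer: 78961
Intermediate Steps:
v(P) = P**3/9 (v(P) = ((P*P)*P)/9 = (P**2*P)/9 = P**3/9)
H = -10
E(V, K) = -6 - 8*K*V/3 (E(V, K) = 24 + 3*((((1/9)*(-2)**3)*V)*K - 10) = 24 + 3*((((1/9)*(-8))*V)*K - 10) = 24 + 3*((-8*V/9)*K - 10) = 24 + 3*(-8*K*V/9 - 10) = 24 + 3*(-10 - 8*K*V/9) = 24 + (-30 - 8*K*V/3) = -6 - 8*K*V/3)
((90 - 1*195) + E(-7, 21))**2 = ((90 - 1*195) + (-6 - 8/3*21*(-7)))**2 = ((90 - 195) + (-6 + 392))**2 = (-105 + 386)**2 = 281**2 = 78961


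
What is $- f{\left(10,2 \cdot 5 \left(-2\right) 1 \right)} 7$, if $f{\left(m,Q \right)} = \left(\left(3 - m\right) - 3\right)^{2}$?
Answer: $-700$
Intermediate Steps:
$f{\left(m,Q \right)} = m^{2}$ ($f{\left(m,Q \right)} = \left(- m\right)^{2} = m^{2}$)
$- f{\left(10,2 \cdot 5 \left(-2\right) 1 \right)} 7 = - 10^{2} \cdot 7 = \left(-1\right) 100 \cdot 7 = \left(-100\right) 7 = -700$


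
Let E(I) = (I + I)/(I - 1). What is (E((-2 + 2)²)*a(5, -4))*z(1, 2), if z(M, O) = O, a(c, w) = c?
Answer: 0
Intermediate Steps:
E(I) = 2*I/(-1 + I) (E(I) = (2*I)/(-1 + I) = 2*I/(-1 + I))
(E((-2 + 2)²)*a(5, -4))*z(1, 2) = ((2*(-2 + 2)²/(-1 + (-2 + 2)²))*5)*2 = ((2*0²/(-1 + 0²))*5)*2 = ((2*0/(-1 + 0))*5)*2 = ((2*0/(-1))*5)*2 = ((2*0*(-1))*5)*2 = (0*5)*2 = 0*2 = 0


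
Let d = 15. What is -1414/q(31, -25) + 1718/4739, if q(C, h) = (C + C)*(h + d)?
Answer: 3883053/1469090 ≈ 2.6432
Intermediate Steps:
q(C, h) = 2*C*(15 + h) (q(C, h) = (C + C)*(h + 15) = (2*C)*(15 + h) = 2*C*(15 + h))
-1414/q(31, -25) + 1718/4739 = -1414*1/(62*(15 - 25)) + 1718/4739 = -1414/(2*31*(-10)) + 1718*(1/4739) = -1414/(-620) + 1718/4739 = -1414*(-1/620) + 1718/4739 = 707/310 + 1718/4739 = 3883053/1469090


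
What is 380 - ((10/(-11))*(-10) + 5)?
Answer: 4025/11 ≈ 365.91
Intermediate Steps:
380 - ((10/(-11))*(-10) + 5) = 380 - ((10*(-1/11))*(-10) + 5) = 380 - (-10/11*(-10) + 5) = 380 - (100/11 + 5) = 380 - 1*155/11 = 380 - 155/11 = 4025/11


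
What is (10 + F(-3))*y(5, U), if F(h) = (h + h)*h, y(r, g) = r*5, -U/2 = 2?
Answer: 700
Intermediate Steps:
U = -4 (U = -2*2 = -4)
y(r, g) = 5*r
F(h) = 2*h² (F(h) = (2*h)*h = 2*h²)
(10 + F(-3))*y(5, U) = (10 + 2*(-3)²)*(5*5) = (10 + 2*9)*25 = (10 + 18)*25 = 28*25 = 700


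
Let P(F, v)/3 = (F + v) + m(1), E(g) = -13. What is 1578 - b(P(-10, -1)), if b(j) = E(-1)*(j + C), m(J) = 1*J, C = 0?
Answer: 1188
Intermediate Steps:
m(J) = J
P(F, v) = 3 + 3*F + 3*v (P(F, v) = 3*((F + v) + 1) = 3*(1 + F + v) = 3 + 3*F + 3*v)
b(j) = -13*j (b(j) = -13*(j + 0) = -13*j)
1578 - b(P(-10, -1)) = 1578 - (-13)*(3 + 3*(-10) + 3*(-1)) = 1578 - (-13)*(3 - 30 - 3) = 1578 - (-13)*(-30) = 1578 - 1*390 = 1578 - 390 = 1188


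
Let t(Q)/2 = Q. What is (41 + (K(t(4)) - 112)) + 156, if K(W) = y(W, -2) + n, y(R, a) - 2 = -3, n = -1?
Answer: 83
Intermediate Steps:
y(R, a) = -1 (y(R, a) = 2 - 3 = -1)
t(Q) = 2*Q
K(W) = -2 (K(W) = -1 - 1 = -2)
(41 + (K(t(4)) - 112)) + 156 = (41 + (-2 - 112)) + 156 = (41 - 114) + 156 = -73 + 156 = 83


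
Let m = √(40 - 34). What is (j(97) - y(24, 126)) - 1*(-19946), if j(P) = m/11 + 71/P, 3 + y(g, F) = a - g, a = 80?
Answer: 1929692/97 + √6/11 ≈ 19894.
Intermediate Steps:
y(g, F) = 77 - g (y(g, F) = -3 + (80 - g) = 77 - g)
m = √6 ≈ 2.4495
j(P) = 71/P + √6/11 (j(P) = √6/11 + 71/P = 71/P + √6/11)
(j(97) - y(24, 126)) - 1*(-19946) = ((71/97 + √6/11) - (77 - 1*24)) - 1*(-19946) = ((71*(1/97) + √6/11) - (77 - 24)) + 19946 = ((71/97 + √6/11) - 1*53) + 19946 = ((71/97 + √6/11) - 53) + 19946 = (-5070/97 + √6/11) + 19946 = 1929692/97 + √6/11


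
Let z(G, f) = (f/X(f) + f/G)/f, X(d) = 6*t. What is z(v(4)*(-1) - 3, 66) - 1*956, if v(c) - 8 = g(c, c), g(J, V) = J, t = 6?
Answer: -172087/180 ≈ -956.04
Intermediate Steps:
X(d) = 36 (X(d) = 6*6 = 36)
v(c) = 8 + c
z(G, f) = (f/36 + f/G)/f
z(v(4)*(-1) - 3, 66) - 1*956 = (36 + ((8 + 4)*(-1) - 3))/(36*((8 + 4)*(-1) - 3)) - 1*956 = (36 + (12*(-1) - 3))/(36*(12*(-1) - 3)) - 956 = (36 + (-12 - 3))/(36*(-12 - 3)) - 956 = (1/36)*(36 - 15)/(-15) - 956 = (1/36)*(-1/15)*21 - 956 = -7/180 - 956 = -172087/180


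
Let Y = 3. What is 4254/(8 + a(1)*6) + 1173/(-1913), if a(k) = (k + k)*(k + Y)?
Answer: 4036107/53564 ≈ 75.351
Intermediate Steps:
a(k) = 2*k*(3 + k) (a(k) = (k + k)*(k + 3) = (2*k)*(3 + k) = 2*k*(3 + k))
4254/(8 + a(1)*6) + 1173/(-1913) = 4254/(8 + (2*1*(3 + 1))*6) + 1173/(-1913) = 4254/(8 + (2*1*4)*6) + 1173*(-1/1913) = 4254/(8 + 8*6) - 1173/1913 = 4254/(8 + 48) - 1173/1913 = 4254/56 - 1173/1913 = 4254*(1/56) - 1173/1913 = 2127/28 - 1173/1913 = 4036107/53564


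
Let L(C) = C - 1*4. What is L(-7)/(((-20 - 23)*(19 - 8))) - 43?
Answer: -1848/43 ≈ -42.977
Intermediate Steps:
L(C) = -4 + C (L(C) = C - 4 = -4 + C)
L(-7)/(((-20 - 23)*(19 - 8))) - 43 = (-4 - 7)/(((-20 - 23)*(19 - 8))) - 43 = -11/(-43*11) - 43 = -11/(-473) - 43 = -1/473*(-11) - 43 = 1/43 - 43 = -1848/43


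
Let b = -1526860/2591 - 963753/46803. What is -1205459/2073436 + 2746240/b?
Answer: -230199853389675515499/51116219074904636 ≈ -4503.5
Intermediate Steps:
b = -24652904201/40422191 (b = -1526860*1/2591 - 963753*1/46803 = -1526860/2591 - 321251/15601 = -24652904201/40422191 ≈ -609.89)
-1205459/2073436 + 2746240/b = -1205459/2073436 + 2746240/(-24652904201/40422191) = -1205459*1/2073436 + 2746240*(-40422191/24652904201) = -1205459/2073436 - 111009037811840/24652904201 = -230199853389675515499/51116219074904636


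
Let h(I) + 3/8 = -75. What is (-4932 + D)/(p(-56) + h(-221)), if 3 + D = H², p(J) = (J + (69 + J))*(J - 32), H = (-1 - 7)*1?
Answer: -38968/29669 ≈ -1.3134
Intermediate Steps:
h(I) = -603/8 (h(I) = -3/8 - 75 = -603/8)
H = -8 (H = -8*1 = -8)
p(J) = (-32 + J)*(69 + 2*J) (p(J) = (69 + 2*J)*(-32 + J) = (-32 + J)*(69 + 2*J))
D = 61 (D = -3 + (-8)² = -3 + 64 = 61)
(-4932 + D)/(p(-56) + h(-221)) = (-4932 + 61)/((-2208 + 2*(-56)² + 5*(-56)) - 603/8) = -4871/((-2208 + 2*3136 - 280) - 603/8) = -4871/((-2208 + 6272 - 280) - 603/8) = -4871/(3784 - 603/8) = -4871/29669/8 = -4871*8/29669 = -38968/29669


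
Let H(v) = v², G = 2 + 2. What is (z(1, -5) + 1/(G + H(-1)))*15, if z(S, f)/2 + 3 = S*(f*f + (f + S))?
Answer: 543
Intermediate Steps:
z(S, f) = -6 + 2*S*(S + f + f²) (z(S, f) = -6 + 2*(S*(f*f + (f + S))) = -6 + 2*(S*(f² + (S + f))) = -6 + 2*(S*(S + f + f²)) = -6 + 2*S*(S + f + f²))
G = 4
(z(1, -5) + 1/(G + H(-1)))*15 = ((-6 + 2*1² + 2*1*(-5) + 2*1*(-5)²) + 1/(4 + (-1)²))*15 = ((-6 + 2*1 - 10 + 2*1*25) + 1/(4 + 1))*15 = ((-6 + 2 - 10 + 50) + 1/5)*15 = (36 + ⅕)*15 = (181/5)*15 = 543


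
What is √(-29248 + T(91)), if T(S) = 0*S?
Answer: 8*I*√457 ≈ 171.02*I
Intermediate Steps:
T(S) = 0
√(-29248 + T(91)) = √(-29248 + 0) = √(-29248) = 8*I*√457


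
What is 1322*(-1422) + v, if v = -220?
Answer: -1880104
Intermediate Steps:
1322*(-1422) + v = 1322*(-1422) - 220 = -1879884 - 220 = -1880104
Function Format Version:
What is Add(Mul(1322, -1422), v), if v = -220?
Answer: -1880104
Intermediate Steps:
Add(Mul(1322, -1422), v) = Add(Mul(1322, -1422), -220) = Add(-1879884, -220) = -1880104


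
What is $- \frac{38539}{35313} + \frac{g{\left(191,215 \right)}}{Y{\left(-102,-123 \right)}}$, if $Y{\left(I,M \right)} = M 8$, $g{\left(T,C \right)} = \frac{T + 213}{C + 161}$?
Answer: $- \frac{1189423319}{1088770416} \approx -1.0924$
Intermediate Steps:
$g{\left(T,C \right)} = \frac{213 + T}{161 + C}$
$Y{\left(I,M \right)} = 8 M$
$- \frac{38539}{35313} + \frac{g{\left(191,215 \right)}}{Y{\left(-102,-123 \right)}} = - \frac{38539}{35313} + \frac{\frac{1}{161 + 215} \left(213 + 191\right)}{8 \left(-123\right)} = \left(-38539\right) \frac{1}{35313} + \frac{\frac{1}{376} \cdot 404}{-984} = - \frac{38539}{35313} + \frac{1}{376} \cdot 404 \left(- \frac{1}{984}\right) = - \frac{38539}{35313} + \frac{101}{94} \left(- \frac{1}{984}\right) = - \frac{38539}{35313} - \frac{101}{92496} = - \frac{1189423319}{1088770416}$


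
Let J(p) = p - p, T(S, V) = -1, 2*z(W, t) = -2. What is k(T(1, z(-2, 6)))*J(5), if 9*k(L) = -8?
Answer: 0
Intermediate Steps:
z(W, t) = -1 (z(W, t) = (½)*(-2) = -1)
J(p) = 0
k(L) = -8/9 (k(L) = (⅑)*(-8) = -8/9)
k(T(1, z(-2, 6)))*J(5) = -8/9*0 = 0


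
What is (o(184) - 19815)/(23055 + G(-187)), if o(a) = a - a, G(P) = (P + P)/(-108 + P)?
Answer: -5845425/6801599 ≈ -0.85942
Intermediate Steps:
G(P) = 2*P/(-108 + P) (G(P) = (2*P)/(-108 + P) = 2*P/(-108 + P))
o(a) = 0
(o(184) - 19815)/(23055 + G(-187)) = (0 - 19815)/(23055 + 2*(-187)/(-108 - 187)) = -19815/(23055 + 2*(-187)/(-295)) = -19815/(23055 + 2*(-187)*(-1/295)) = -19815/(23055 + 374/295) = -19815/6801599/295 = -19815*295/6801599 = -5845425/6801599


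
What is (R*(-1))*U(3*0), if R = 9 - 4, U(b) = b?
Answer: 0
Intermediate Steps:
R = 5
(R*(-1))*U(3*0) = (5*(-1))*(3*0) = -5*0 = 0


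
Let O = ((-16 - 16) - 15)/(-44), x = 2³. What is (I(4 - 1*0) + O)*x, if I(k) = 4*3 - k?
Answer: 798/11 ≈ 72.545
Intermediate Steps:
I(k) = 12 - k
x = 8
O = 47/44 (O = (-32 - 15)*(-1/44) = -47*(-1/44) = 47/44 ≈ 1.0682)
(I(4 - 1*0) + O)*x = ((12 - (4 - 1*0)) + 47/44)*8 = ((12 - (4 + 0)) + 47/44)*8 = ((12 - 1*4) + 47/44)*8 = ((12 - 4) + 47/44)*8 = (8 + 47/44)*8 = (399/44)*8 = 798/11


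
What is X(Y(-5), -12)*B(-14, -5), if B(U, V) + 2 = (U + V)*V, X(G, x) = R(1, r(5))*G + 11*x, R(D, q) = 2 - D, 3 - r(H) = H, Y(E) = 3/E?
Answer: -61659/5 ≈ -12332.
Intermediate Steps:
r(H) = 3 - H
X(G, x) = G + 11*x (X(G, x) = (2 - 1*1)*G + 11*x = (2 - 1)*G + 11*x = 1*G + 11*x = G + 11*x)
B(U, V) = -2 + V*(U + V) (B(U, V) = -2 + (U + V)*V = -2 + V*(U + V))
X(Y(-5), -12)*B(-14, -5) = (3/(-5) + 11*(-12))*(-2 + (-5)**2 - 14*(-5)) = (3*(-1/5) - 132)*(-2 + 25 + 70) = (-3/5 - 132)*93 = -663/5*93 = -61659/5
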